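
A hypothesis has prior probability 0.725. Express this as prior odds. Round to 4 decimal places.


Odds = P(H) / P(not H) = 0.725 / 0.275
= 2.6364

2.6364


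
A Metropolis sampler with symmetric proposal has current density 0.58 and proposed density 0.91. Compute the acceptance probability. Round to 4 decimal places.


For symmetric proposals, acceptance = min(1, pi(x*)/pi(x))
= min(1, 0.91/0.58)
= min(1, 1.569) = 1.0

1.0


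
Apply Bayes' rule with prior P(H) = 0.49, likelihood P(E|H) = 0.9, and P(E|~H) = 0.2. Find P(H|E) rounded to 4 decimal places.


Step 1: Compute marginal P(E) = P(E|H)P(H) + P(E|~H)P(~H)
= 0.9*0.49 + 0.2*0.51 = 0.543
Step 2: P(H|E) = P(E|H)P(H)/P(E) = 0.441/0.543
= 0.8122

0.8122


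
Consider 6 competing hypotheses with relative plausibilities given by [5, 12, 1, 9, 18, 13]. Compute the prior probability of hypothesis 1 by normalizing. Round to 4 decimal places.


Sum of weights = 5 + 12 + 1 + 9 + 18 + 13 = 58
Normalized prior for H1 = 5 / 58
= 0.0862

0.0862


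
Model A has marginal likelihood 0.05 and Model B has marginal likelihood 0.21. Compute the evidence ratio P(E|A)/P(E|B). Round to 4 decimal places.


Evidence ratio = P(E|A) / P(E|B)
= 0.05 / 0.21
= 0.2381

0.2381


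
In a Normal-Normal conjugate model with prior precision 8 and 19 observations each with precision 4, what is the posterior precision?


Posterior precision = prior precision + n * observation precision
= 8 + 19 * 4
= 8 + 76 = 84

84


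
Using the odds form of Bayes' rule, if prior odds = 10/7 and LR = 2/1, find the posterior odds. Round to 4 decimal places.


Bayes' rule in odds form: posterior odds = prior odds * LR
= (10 * 2) / (7 * 1)
= 20/7 = 2.8571

2.8571


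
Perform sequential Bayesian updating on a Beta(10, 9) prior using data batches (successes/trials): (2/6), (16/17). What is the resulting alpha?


Accumulate successes: 18
Posterior alpha = prior alpha + sum of successes
= 10 + 18 = 28

28


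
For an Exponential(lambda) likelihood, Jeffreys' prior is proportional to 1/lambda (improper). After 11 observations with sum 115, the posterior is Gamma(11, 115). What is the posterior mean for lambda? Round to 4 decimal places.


Posterior = Gamma(n, sum_x) = Gamma(11, 115)
Posterior mean = shape/rate = 11/115
= 0.0957

0.0957


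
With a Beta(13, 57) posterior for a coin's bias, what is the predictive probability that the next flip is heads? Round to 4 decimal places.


The predictive probability equals the posterior mean.
P(next = heads) = alpha / (alpha + beta)
= 13 / 70 = 0.1857

0.1857


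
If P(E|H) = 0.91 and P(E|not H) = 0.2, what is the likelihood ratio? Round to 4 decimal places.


Likelihood ratio = P(E|H) / P(E|not H)
= 0.91 / 0.2
= 4.55

4.55


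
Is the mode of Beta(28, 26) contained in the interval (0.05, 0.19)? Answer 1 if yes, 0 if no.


Mode = (a-1)/(a+b-2) = 27/52 = 0.5192
Interval: (0.05, 0.19)
Contains mode? 0

0


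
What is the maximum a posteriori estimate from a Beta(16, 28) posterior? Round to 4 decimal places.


The MAP estimate equals the mode of the distribution.
Mode of Beta(a,b) = (a-1)/(a+b-2)
= 15/42
= 0.3571

0.3571


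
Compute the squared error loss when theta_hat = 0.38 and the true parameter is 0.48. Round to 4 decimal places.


L = (theta_hat - theta_true)^2
= (0.38 - 0.48)^2
= -0.1^2 = 0.01

0.01


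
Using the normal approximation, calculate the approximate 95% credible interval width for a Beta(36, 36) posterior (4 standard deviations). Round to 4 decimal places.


Var(Beta) = 36*36/(72^2 * 73) = 0.0034
SD = 0.0585
Width ~ 4*SD = 0.2341

0.2341


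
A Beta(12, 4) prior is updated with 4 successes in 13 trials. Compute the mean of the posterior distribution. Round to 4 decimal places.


After update: Beta(16, 13)
Mean = 16 / (16 + 13) = 16 / 29
= 0.5517

0.5517


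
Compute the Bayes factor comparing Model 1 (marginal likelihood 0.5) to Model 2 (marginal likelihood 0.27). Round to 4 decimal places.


BF12 = marginal likelihood of M1 / marginal likelihood of M2
= 0.5/0.27
= 1.8519

1.8519


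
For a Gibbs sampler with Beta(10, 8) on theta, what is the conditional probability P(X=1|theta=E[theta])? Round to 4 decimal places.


E[theta] = 10/(10+8) = 0.5556
P(X=1|theta) = theta = 0.5556

0.5556


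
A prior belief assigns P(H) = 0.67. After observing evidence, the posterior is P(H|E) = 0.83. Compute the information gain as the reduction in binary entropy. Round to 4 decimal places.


H(prior) = -0.67*log2(0.67) - 0.33*log2(0.33)
= 0.9149
H(post) = -0.83*log2(0.83) - 0.17*log2(0.17)
= 0.6577
IG = 0.9149 - 0.6577 = 0.2572

0.2572


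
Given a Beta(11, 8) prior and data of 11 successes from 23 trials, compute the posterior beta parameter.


Number of failures = 23 - 11 = 12
Posterior beta = 8 + 12 = 20

20


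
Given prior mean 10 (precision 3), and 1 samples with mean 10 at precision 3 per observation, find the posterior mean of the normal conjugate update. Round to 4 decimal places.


The posterior mean is a precision-weighted average of prior and data.
Post. prec. = 3 + 3 = 6
Post. mean = (30 + 30)/6 = 60/6 = 10.0

10.0


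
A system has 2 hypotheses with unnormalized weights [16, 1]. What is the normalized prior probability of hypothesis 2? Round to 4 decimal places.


The normalized prior is the weight divided by the total.
Total weight = 17
P(H2) = 1 / 17 = 0.0588

0.0588


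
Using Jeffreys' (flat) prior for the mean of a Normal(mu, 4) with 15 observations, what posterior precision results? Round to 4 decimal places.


Flat prior means prior precision is 0.
Posterior precision = n / sigma^2 = 15/4 = 3.75

3.75


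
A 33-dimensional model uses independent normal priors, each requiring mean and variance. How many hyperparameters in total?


Per parameter: 2 (mean and variance).
Total = 33 * 2 = 66

66


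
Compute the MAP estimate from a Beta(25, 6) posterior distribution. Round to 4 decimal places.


MAP = mode of Beta distribution
= (alpha - 1)/(alpha + beta - 2)
= (25-1)/(25+6-2)
= 24/29 = 0.8276

0.8276


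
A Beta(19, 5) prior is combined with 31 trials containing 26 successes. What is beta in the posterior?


In conjugate updating:
beta_posterior = beta_prior + (n - k)
= 5 + (31 - 26)
= 5 + 5 = 10

10


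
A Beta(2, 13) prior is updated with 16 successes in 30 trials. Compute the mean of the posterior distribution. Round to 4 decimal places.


After update: Beta(18, 27)
Mean = 18 / (18 + 27) = 18 / 45
= 0.4

0.4


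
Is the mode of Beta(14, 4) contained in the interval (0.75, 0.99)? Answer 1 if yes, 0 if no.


Mode = (a-1)/(a+b-2) = 13/16 = 0.8125
Interval: (0.75, 0.99)
Contains mode? 1

1


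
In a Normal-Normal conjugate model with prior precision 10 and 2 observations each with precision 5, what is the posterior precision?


Posterior precision = prior precision + n * observation precision
= 10 + 2 * 5
= 10 + 10 = 20

20


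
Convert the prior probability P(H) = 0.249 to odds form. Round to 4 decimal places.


P(not H) = 1 - 0.249 = 0.751
Odds = 0.249 / 0.751 = 0.3316

0.3316


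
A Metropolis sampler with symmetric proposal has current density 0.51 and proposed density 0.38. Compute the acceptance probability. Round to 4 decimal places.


For symmetric proposals, acceptance = min(1, pi(x*)/pi(x))
= min(1, 0.38/0.51)
= min(1, 0.7451) = 0.7451

0.7451


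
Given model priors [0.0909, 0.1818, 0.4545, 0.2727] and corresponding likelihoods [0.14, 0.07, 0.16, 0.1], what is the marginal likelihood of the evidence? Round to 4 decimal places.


P(E) = sum_i P(M_i) P(E|M_i)
= 0.0127 + 0.0127 + 0.0727 + 0.0273
= 0.1254

0.1254


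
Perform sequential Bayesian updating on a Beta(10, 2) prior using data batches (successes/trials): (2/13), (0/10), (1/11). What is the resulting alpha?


Accumulate successes: 3
Posterior alpha = prior alpha + sum of successes
= 10 + 3 = 13

13


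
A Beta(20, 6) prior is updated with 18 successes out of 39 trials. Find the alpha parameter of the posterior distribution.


In the Beta-Binomial conjugate update:
alpha_post = alpha_prior + successes
= 20 + 18
= 38

38


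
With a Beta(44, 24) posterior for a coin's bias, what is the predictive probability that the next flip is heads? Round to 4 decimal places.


The predictive probability equals the posterior mean.
P(next = heads) = alpha / (alpha + beta)
= 44 / 68 = 0.6471

0.6471


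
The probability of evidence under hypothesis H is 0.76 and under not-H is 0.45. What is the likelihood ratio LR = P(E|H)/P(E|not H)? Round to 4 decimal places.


LR = 0.76 / 0.45
= 1.6889

1.6889


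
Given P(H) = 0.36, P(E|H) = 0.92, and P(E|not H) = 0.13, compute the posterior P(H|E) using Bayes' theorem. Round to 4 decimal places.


By Bayes' theorem: P(H|E) = P(E|H)*P(H) / P(E)
P(E) = P(E|H)*P(H) + P(E|not H)*P(not H)
P(E) = 0.92*0.36 + 0.13*0.64 = 0.4144
P(H|E) = 0.92*0.36 / 0.4144 = 0.7992

0.7992


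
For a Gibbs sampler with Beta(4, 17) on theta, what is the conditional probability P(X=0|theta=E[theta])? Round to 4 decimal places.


E[theta] = 4/(4+17) = 0.1905
P(X=0|theta) = 1 - theta = 0.8095

0.8095


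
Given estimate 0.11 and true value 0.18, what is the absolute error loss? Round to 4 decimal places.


Absolute error = |estimate - true|
= |-0.07| = 0.07

0.07


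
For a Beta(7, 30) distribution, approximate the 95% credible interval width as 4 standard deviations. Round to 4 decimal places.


Variance of Beta(a,b) = ab / ((a+b)^2 * (a+b+1))
= 7*30 / ((37)^2 * 38)
= 0.004
SD = sqrt(0.004) = 0.0635
Width = 4 * SD = 0.2541

0.2541


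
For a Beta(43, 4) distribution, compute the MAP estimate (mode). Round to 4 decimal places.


MAP = mode = (a-1)/(a+b-2)
= (43-1)/(43+4-2)
= 42/45 = 0.9333

0.9333


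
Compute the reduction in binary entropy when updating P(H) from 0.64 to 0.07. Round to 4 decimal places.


H_before = -p*log2(p) - (1-p)*log2(1-p) for p=0.64: 0.9427
H_after for p=0.07: 0.3659
Reduction = 0.9427 - 0.3659 = 0.5768

0.5768


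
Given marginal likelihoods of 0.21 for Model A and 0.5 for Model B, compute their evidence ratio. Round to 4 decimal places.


Ratio = ML(A) / ML(B) = 0.21/0.5
= 0.42

0.42


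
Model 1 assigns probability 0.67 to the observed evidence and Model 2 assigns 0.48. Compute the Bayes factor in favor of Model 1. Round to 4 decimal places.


BF = P(data|M1) / P(data|M2)
= 0.67 / 0.48 = 1.3958

1.3958


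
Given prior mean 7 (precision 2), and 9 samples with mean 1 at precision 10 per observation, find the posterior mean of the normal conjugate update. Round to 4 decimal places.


The posterior mean is a precision-weighted average of prior and data.
Post. prec. = 2 + 90 = 92
Post. mean = (14 + 90)/92 = 104/92 = 1.1304

1.1304


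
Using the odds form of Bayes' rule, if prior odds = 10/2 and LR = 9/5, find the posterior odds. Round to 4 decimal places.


Bayes' rule in odds form: posterior odds = prior odds * LR
= (10 * 9) / (2 * 5)
= 90/10 = 9.0

9.0


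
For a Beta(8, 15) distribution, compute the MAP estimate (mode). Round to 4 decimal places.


MAP = mode = (a-1)/(a+b-2)
= (8-1)/(8+15-2)
= 7/21 = 0.3333

0.3333


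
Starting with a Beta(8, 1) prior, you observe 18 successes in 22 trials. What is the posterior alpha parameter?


For a Beta-Binomial conjugate model:
Posterior alpha = prior alpha + number of successes
= 8 + 18 = 26

26


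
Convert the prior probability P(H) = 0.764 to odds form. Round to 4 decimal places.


P(not H) = 1 - 0.764 = 0.236
Odds = 0.764 / 0.236 = 3.2373

3.2373


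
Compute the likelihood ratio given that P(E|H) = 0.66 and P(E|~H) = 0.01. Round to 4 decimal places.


LR = P(E|H) / P(E|~H)
= 0.66 / 0.01 = 66.0

66.0


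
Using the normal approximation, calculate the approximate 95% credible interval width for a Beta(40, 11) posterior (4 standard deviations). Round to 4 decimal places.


Var(Beta) = 40*11/(51^2 * 52) = 0.0033
SD = 0.057
Width ~ 4*SD = 0.2281

0.2281


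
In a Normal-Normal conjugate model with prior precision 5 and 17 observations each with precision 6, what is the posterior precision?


Posterior precision = prior precision + n * observation precision
= 5 + 17 * 6
= 5 + 102 = 107

107


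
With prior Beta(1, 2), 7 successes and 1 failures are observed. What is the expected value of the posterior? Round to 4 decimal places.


Posterior = Beta(8, 3)
E[theta] = alpha/(alpha+beta)
= 8/11 = 0.7273

0.7273


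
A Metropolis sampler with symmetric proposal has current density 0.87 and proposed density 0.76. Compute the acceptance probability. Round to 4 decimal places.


For symmetric proposals, acceptance = min(1, pi(x*)/pi(x))
= min(1, 0.76/0.87)
= min(1, 0.8736) = 0.8736

0.8736


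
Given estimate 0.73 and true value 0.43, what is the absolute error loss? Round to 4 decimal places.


Absolute error = |estimate - true|
= |0.3| = 0.3

0.3


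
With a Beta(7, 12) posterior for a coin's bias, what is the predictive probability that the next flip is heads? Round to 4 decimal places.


The predictive probability equals the posterior mean.
P(next = heads) = alpha / (alpha + beta)
= 7 / 19 = 0.3684

0.3684


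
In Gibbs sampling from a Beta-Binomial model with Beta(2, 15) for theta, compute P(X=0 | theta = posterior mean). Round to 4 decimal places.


Posterior mean = alpha/(alpha+beta) = 2/17 = 0.1176
P(X=0|theta=mean) = 1 - theta = 0.8824

0.8824


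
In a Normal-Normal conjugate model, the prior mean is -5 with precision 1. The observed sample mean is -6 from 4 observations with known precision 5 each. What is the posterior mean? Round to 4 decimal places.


Posterior precision = tau0 + n*tau = 1 + 4*5 = 21
Posterior mean = (tau0*mu0 + n*tau*xbar) / posterior_precision
= (1*-5 + 4*5*-6) / 21
= -125 / 21 = -5.9524

-5.9524


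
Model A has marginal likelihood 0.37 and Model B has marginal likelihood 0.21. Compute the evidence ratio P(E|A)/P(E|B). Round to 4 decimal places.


Evidence ratio = P(E|A) / P(E|B)
= 0.37 / 0.21
= 1.7619

1.7619


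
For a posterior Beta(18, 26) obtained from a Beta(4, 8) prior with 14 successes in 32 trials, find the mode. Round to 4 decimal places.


Mode = (alpha - 1) / (alpha + beta - 2)
= 17 / 42
= 0.4048

0.4048


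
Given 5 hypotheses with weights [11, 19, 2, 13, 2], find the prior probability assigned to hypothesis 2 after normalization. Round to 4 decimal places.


To normalize, divide each weight by the sum of all weights.
Sum = 47
Prior(H2) = 19/47 = 0.4043

0.4043


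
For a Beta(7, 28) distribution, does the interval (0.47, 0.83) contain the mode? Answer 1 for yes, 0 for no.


Mode of Beta(a,b) = (a-1)/(a+b-2)
= (7-1)/(7+28-2) = 0.1818
Check: 0.47 <= 0.1818 <= 0.83?
Result: 0

0


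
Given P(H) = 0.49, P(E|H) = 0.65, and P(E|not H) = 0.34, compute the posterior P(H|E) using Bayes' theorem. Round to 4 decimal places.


By Bayes' theorem: P(H|E) = P(E|H)*P(H) / P(E)
P(E) = P(E|H)*P(H) + P(E|not H)*P(not H)
P(E) = 0.65*0.49 + 0.34*0.51 = 0.4919
P(H|E) = 0.65*0.49 / 0.4919 = 0.6475

0.6475


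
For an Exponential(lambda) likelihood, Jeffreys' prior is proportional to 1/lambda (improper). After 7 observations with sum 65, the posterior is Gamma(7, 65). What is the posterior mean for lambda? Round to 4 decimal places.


Posterior = Gamma(n, sum_x) = Gamma(7, 65)
Posterior mean = shape/rate = 7/65
= 0.1077

0.1077


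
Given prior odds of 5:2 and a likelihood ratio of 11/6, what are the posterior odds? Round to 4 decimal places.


Posterior odds = prior odds * LR
Prior odds = 5/2 = 2.5
LR = 11/6 = 1.8333
Posterior odds = 2.5 * 1.8333 = 4.5833

4.5833


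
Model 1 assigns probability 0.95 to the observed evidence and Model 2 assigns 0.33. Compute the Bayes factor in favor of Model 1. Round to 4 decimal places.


BF = P(data|M1) / P(data|M2)
= 0.95 / 0.33 = 2.8788

2.8788


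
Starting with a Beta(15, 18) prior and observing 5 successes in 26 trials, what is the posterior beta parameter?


Posterior beta = prior beta + failures
Failures = 26 - 5 = 21
beta_post = 18 + 21 = 39

39


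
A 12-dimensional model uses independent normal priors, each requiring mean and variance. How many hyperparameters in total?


Per parameter: 2 (mean and variance).
Total = 12 * 2 = 24

24


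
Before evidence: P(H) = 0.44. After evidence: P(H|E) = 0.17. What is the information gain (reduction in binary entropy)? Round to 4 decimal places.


Prior entropy = 0.9896
Posterior entropy = 0.6577
Information gain = 0.9896 - 0.6577 = 0.3319

0.3319


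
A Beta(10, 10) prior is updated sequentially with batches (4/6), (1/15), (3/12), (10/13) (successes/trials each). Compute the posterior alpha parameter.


Sequential conjugate updating is equivalent to a single batch update.
Total successes across all batches = 18
alpha_posterior = alpha_prior + total_successes = 10 + 18
= 28

28


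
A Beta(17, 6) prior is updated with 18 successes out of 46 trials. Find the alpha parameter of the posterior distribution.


In the Beta-Binomial conjugate update:
alpha_post = alpha_prior + successes
= 17 + 18
= 35

35


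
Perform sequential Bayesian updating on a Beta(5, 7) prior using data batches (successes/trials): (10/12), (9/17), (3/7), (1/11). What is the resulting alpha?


Accumulate successes: 23
Posterior alpha = prior alpha + sum of successes
= 5 + 23 = 28

28


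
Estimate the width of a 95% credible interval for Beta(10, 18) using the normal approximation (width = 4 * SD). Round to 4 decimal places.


For Beta(a,b): Var = ab/((a+b)^2(a+b+1))
Var = 0.0079, SD = 0.089
Approximate 95% CI width = 4 * 0.089 = 0.3559

0.3559


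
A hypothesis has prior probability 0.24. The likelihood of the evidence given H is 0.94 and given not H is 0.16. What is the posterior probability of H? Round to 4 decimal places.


Using Bayes' theorem:
P(E) = 0.24 * 0.94 + 0.76 * 0.16
P(E) = 0.3472
P(H|E) = (0.24 * 0.94) / 0.3472 = 0.6498

0.6498


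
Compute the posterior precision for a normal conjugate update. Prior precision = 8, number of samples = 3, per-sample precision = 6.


tau_post = tau_0 + n * tau
= 8 + 3 * 6 = 26

26


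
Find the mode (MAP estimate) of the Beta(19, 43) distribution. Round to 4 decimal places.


For Beta(a,b) with a,b > 1:
Mode = (a-1)/(a+b-2) = (19-1)/(62-2)
= 18/60 = 0.3

0.3


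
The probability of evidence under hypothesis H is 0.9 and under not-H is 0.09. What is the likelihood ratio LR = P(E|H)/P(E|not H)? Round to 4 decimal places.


LR = 0.9 / 0.09
= 10.0

10.0


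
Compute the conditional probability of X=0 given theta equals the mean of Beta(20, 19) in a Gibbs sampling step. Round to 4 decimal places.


Mean of Beta(20, 19) = 0.5128
P(X=0 | theta=0.5128) = 0.4872

0.4872


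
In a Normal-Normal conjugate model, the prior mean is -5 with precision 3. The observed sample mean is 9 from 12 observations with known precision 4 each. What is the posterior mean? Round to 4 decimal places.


Posterior precision = tau0 + n*tau = 3 + 12*4 = 51
Posterior mean = (tau0*mu0 + n*tau*xbar) / posterior_precision
= (3*-5 + 12*4*9) / 51
= 417 / 51 = 8.1765

8.1765


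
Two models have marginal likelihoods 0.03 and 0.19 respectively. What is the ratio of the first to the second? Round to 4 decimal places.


Evidence ratio = 0.03 / 0.19
= 0.1579

0.1579


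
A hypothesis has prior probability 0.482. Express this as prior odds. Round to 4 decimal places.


Odds = P(H) / P(not H) = 0.482 / 0.518
= 0.9305

0.9305


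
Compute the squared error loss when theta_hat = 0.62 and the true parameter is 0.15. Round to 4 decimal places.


L = (theta_hat - theta_true)^2
= (0.62 - 0.15)^2
= 0.47^2 = 0.2209

0.2209


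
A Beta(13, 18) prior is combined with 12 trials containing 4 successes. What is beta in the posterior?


In conjugate updating:
beta_posterior = beta_prior + (n - k)
= 18 + (12 - 4)
= 18 + 8 = 26

26


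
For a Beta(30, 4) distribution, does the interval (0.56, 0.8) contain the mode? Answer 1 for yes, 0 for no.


Mode of Beta(a,b) = (a-1)/(a+b-2)
= (30-1)/(30+4-2) = 0.9062
Check: 0.56 <= 0.9062 <= 0.8?
Result: 0

0


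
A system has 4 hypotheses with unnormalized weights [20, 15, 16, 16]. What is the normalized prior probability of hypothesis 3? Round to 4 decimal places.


The normalized prior is the weight divided by the total.
Total weight = 67
P(H3) = 16 / 67 = 0.2388

0.2388


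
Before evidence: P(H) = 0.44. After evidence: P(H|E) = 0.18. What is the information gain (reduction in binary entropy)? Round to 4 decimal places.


Prior entropy = 0.9896
Posterior entropy = 0.6801
Information gain = 0.9896 - 0.6801 = 0.3095

0.3095


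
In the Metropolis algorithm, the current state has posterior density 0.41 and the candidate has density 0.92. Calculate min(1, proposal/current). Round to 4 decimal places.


Ratio = 0.92/0.41 = 2.2439
Acceptance probability = min(1, 2.2439)
= 1.0

1.0


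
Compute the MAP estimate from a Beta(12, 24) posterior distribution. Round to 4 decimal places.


MAP = mode of Beta distribution
= (alpha - 1)/(alpha + beta - 2)
= (12-1)/(12+24-2)
= 11/34 = 0.3235

0.3235


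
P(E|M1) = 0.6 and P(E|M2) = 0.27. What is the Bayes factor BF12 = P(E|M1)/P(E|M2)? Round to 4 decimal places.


Bayes factor BF12 = P(E|M1) / P(E|M2)
= 0.6 / 0.27
= 2.2222

2.2222


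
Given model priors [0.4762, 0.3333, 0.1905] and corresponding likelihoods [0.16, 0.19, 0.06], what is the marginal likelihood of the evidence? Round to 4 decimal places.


P(E) = sum_i P(M_i) P(E|M_i)
= 0.0762 + 0.0633 + 0.0114
= 0.1509

0.1509


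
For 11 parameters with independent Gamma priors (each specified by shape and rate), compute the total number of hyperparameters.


A Gamma prior has 2 hyperparameters per parameter.
Total = 11 * 2 = 22

22


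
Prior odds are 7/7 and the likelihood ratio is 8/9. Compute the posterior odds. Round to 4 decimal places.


Posterior odds = prior odds * likelihood ratio
= (7/7) * (8/9)
= 56 / 63
= 0.8889

0.8889


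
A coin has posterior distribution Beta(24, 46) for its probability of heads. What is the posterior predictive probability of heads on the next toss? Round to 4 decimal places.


Posterior predictive = E[theta] = alpha/(alpha+beta)
= 24/70
= 0.3429

0.3429


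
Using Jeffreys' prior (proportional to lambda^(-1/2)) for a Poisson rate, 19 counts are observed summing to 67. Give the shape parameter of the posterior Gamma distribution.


Conjugate update: Gamma(prior_shape + S, prior_rate + n).
Prior shape = 0.5, prior rate = 0.
Posterior shape = 0.5 + S = 0.5 + 67 = 67.5

67.5


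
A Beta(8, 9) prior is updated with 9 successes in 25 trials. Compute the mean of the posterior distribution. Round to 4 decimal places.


After update: Beta(17, 25)
Mean = 17 / (17 + 25) = 17 / 42
= 0.4048

0.4048


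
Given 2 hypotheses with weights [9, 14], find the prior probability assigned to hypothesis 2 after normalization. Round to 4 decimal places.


To normalize, divide each weight by the sum of all weights.
Sum = 23
Prior(H2) = 14/23 = 0.6087

0.6087


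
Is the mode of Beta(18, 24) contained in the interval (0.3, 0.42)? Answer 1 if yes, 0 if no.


Mode = (a-1)/(a+b-2) = 17/40 = 0.425
Interval: (0.3, 0.42)
Contains mode? 0

0


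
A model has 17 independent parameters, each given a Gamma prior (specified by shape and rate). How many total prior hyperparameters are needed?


Each Gamma prior needs 2 hyperparameters (shape and rate).
Total = 2 * 17 = 34

34


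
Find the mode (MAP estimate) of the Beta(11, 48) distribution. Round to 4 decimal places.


For Beta(a,b) with a,b > 1:
Mode = (a-1)/(a+b-2) = (11-1)/(59-2)
= 10/57 = 0.1754

0.1754


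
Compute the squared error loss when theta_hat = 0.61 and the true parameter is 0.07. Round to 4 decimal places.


L = (theta_hat - theta_true)^2
= (0.61 - 0.07)^2
= 0.54^2 = 0.2916

0.2916


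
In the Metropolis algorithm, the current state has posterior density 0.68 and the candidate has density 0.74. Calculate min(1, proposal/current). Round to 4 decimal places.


Ratio = 0.74/0.68 = 1.0882
Acceptance probability = min(1, 1.0882)
= 1.0

1.0


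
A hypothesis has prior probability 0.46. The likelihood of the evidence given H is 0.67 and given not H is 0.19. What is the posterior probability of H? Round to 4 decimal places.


Using Bayes' theorem:
P(E) = 0.46 * 0.67 + 0.54 * 0.19
P(E) = 0.4108
P(H|E) = (0.46 * 0.67) / 0.4108 = 0.7502

0.7502


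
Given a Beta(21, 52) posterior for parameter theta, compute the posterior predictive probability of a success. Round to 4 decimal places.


For a Beta-Bernoulli model, the predictive probability is the mean:
P(success) = 21/(21+52) = 21/73 = 0.2877

0.2877


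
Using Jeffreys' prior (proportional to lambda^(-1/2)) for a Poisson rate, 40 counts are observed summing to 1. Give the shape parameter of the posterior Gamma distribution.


Conjugate update: Gamma(prior_shape + S, prior_rate + n).
Prior shape = 0.5, prior rate = 0.
Posterior shape = 0.5 + S = 0.5 + 1 = 1.5

1.5


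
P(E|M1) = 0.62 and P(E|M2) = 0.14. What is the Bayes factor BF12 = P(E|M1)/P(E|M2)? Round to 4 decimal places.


Bayes factor BF12 = P(E|M1) / P(E|M2)
= 0.62 / 0.14
= 4.4286

4.4286


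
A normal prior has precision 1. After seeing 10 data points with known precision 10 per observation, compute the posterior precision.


In the conjugate normal model, precisions add:
tau_posterior = tau_prior + n * tau_data
= 1 + 10*10 = 101

101


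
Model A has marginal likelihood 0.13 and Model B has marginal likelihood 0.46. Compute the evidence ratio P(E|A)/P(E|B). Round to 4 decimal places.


Evidence ratio = P(E|A) / P(E|B)
= 0.13 / 0.46
= 0.2826

0.2826


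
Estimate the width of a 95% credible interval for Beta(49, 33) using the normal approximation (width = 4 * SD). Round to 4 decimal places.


For Beta(a,b): Var = ab/((a+b)^2(a+b+1))
Var = 0.0029, SD = 0.0538
Approximate 95% CI width = 4 * 0.0538 = 0.2153

0.2153


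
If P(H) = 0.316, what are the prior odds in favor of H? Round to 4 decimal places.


Prior odds = P(H) / (1 - P(H))
= 0.316 / 0.684
= 0.462

0.462


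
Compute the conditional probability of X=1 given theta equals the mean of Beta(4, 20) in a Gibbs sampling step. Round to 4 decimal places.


Mean of Beta(4, 20) = 0.1667
P(X=1 | theta=0.1667) = 0.1667

0.1667


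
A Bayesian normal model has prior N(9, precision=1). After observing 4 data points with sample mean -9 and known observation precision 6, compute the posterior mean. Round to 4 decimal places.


Posterior mean = (prior_precision * prior_mean + n * data_precision * data_mean) / (prior_precision + n * data_precision)
Numerator = 1*9 + 4*6*-9 = -207
Denominator = 1 + 4*6 = 25
Posterior mean = -8.28

-8.28


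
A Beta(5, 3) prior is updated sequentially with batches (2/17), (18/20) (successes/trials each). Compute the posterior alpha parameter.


Sequential conjugate updating is equivalent to a single batch update.
Total successes across all batches = 20
alpha_posterior = alpha_prior + total_successes = 5 + 20
= 25

25


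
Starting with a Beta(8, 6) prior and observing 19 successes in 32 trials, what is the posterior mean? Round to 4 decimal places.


Posterior parameters: alpha = 8 + 19 = 27
beta = 6 + 13 = 19
Posterior mean = alpha / (alpha + beta) = 27 / 46
= 0.587

0.587


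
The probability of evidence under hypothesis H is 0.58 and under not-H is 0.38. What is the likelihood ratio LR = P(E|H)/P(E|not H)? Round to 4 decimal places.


LR = 0.58 / 0.38
= 1.5263

1.5263


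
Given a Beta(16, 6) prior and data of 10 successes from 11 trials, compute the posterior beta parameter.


Number of failures = 11 - 10 = 1
Posterior beta = 6 + 1 = 7

7


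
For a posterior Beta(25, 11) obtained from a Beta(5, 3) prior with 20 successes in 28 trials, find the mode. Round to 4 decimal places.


Mode = (alpha - 1) / (alpha + beta - 2)
= 24 / 34
= 0.7059

0.7059


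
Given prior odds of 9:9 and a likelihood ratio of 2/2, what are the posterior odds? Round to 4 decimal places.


Posterior odds = prior odds * LR
Prior odds = 9/9 = 1.0
LR = 2/2 = 1.0
Posterior odds = 1.0 * 1.0 = 1.0

1.0


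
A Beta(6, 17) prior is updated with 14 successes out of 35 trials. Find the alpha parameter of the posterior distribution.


In the Beta-Binomial conjugate update:
alpha_post = alpha_prior + successes
= 6 + 14
= 20

20


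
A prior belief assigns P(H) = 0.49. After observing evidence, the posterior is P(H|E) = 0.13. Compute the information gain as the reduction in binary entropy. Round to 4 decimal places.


H(prior) = -0.49*log2(0.49) - 0.51*log2(0.51)
= 0.9997
H(post) = -0.13*log2(0.13) - 0.87*log2(0.87)
= 0.5574
IG = 0.9997 - 0.5574 = 0.4423

0.4423


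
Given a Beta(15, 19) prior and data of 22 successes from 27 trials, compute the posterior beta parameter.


Number of failures = 27 - 22 = 5
Posterior beta = 19 + 5 = 24

24


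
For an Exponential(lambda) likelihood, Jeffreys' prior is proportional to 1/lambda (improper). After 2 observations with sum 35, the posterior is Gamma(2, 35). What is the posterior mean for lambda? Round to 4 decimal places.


Posterior = Gamma(n, sum_x) = Gamma(2, 35)
Posterior mean = shape/rate = 2/35
= 0.0571

0.0571


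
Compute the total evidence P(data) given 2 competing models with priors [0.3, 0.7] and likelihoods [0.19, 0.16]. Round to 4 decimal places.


Marginal likelihood = sum P(model_i) * P(data|model_i)
Model 1: 0.3 * 0.19 = 0.057
Model 2: 0.7 * 0.16 = 0.112
Total = 0.169

0.169


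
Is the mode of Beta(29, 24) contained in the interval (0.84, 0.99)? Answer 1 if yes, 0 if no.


Mode = (a-1)/(a+b-2) = 28/51 = 0.549
Interval: (0.84, 0.99)
Contains mode? 0

0


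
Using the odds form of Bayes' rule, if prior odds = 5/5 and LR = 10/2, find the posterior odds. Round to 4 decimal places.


Bayes' rule in odds form: posterior odds = prior odds * LR
= (5 * 10) / (5 * 2)
= 50/10 = 5.0

5.0


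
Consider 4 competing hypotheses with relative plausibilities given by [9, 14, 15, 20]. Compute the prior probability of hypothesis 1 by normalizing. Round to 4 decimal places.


Sum of weights = 9 + 14 + 15 + 20 = 58
Normalized prior for H1 = 9 / 58
= 0.1552

0.1552


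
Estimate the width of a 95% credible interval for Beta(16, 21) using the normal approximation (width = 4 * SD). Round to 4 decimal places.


For Beta(a,b): Var = ab/((a+b)^2(a+b+1))
Var = 0.0065, SD = 0.0804
Approximate 95% CI width = 4 * 0.0804 = 0.3215

0.3215


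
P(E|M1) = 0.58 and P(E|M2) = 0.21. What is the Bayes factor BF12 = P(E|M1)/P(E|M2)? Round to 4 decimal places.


Bayes factor BF12 = P(E|M1) / P(E|M2)
= 0.58 / 0.21
= 2.7619

2.7619


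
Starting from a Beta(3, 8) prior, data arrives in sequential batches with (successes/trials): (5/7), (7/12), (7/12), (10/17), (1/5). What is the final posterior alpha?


In sequential Bayesian updating, we sum all successes.
Total successes = 30
Final alpha = 3 + 30 = 33

33


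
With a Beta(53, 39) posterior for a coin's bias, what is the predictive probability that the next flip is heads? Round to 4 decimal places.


The predictive probability equals the posterior mean.
P(next = heads) = alpha / (alpha + beta)
= 53 / 92 = 0.5761

0.5761


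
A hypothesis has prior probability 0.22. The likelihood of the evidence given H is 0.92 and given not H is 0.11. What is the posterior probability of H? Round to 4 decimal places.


Using Bayes' theorem:
P(E) = 0.22 * 0.92 + 0.78 * 0.11
P(E) = 0.2882
P(H|E) = (0.22 * 0.92) / 0.2882 = 0.7023

0.7023


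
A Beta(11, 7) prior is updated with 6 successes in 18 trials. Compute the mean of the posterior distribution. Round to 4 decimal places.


After update: Beta(17, 19)
Mean = 17 / (17 + 19) = 17 / 36
= 0.4722

0.4722


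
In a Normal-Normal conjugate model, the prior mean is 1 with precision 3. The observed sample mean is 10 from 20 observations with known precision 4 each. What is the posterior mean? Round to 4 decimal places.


Posterior precision = tau0 + n*tau = 3 + 20*4 = 83
Posterior mean = (tau0*mu0 + n*tau*xbar) / posterior_precision
= (3*1 + 20*4*10) / 83
= 803 / 83 = 9.6747

9.6747


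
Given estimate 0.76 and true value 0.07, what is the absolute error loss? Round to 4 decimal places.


Absolute error = |estimate - true|
= |0.69| = 0.69

0.69


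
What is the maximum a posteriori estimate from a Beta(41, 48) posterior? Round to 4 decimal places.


The MAP estimate equals the mode of the distribution.
Mode of Beta(a,b) = (a-1)/(a+b-2)
= 40/87
= 0.4598

0.4598


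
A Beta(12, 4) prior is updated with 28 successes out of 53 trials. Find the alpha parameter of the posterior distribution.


In the Beta-Binomial conjugate update:
alpha_post = alpha_prior + successes
= 12 + 28
= 40

40


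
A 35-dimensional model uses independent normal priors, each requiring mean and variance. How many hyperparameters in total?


Per parameter: 2 (mean and variance).
Total = 35 * 2 = 70

70


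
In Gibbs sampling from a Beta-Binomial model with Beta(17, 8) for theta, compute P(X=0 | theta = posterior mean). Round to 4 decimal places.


Posterior mean = alpha/(alpha+beta) = 17/25 = 0.68
P(X=0|theta=mean) = 1 - theta = 0.32

0.32


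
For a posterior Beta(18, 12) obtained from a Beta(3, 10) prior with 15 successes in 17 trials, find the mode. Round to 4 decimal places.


Mode = (alpha - 1) / (alpha + beta - 2)
= 17 / 28
= 0.6071

0.6071


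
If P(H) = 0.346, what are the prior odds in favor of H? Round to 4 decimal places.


Prior odds = P(H) / (1 - P(H))
= 0.346 / 0.654
= 0.5291

0.5291


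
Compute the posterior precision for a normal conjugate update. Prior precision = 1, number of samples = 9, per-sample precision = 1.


tau_post = tau_0 + n * tau
= 1 + 9 * 1 = 10

10


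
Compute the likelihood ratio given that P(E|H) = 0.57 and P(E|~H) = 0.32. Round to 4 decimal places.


LR = P(E|H) / P(E|~H)
= 0.57 / 0.32 = 1.7812

1.7812


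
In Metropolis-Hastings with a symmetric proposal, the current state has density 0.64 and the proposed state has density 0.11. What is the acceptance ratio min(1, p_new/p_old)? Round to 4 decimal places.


Ratio = p_new / p_old = 0.11 / 0.64 = 0.1719
Acceptance = min(1, 0.1719) = 0.1719

0.1719


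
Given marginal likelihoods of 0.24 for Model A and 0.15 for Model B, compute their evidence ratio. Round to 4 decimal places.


Ratio = ML(A) / ML(B) = 0.24/0.15
= 1.6

1.6


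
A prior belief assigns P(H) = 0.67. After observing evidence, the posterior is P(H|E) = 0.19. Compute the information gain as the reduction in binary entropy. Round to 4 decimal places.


H(prior) = -0.67*log2(0.67) - 0.33*log2(0.33)
= 0.9149
H(post) = -0.19*log2(0.19) - 0.81*log2(0.81)
= 0.7015
IG = 0.9149 - 0.7015 = 0.2135

0.2135


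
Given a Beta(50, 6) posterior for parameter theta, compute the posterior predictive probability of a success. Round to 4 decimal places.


For a Beta-Bernoulli model, the predictive probability is the mean:
P(success) = 50/(50+6) = 50/56 = 0.8929

0.8929


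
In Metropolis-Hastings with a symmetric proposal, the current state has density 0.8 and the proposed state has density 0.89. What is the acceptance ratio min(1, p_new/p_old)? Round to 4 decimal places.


Ratio = p_new / p_old = 0.89 / 0.8 = 1.1125
Acceptance = min(1, 1.1125) = 1.0

1.0


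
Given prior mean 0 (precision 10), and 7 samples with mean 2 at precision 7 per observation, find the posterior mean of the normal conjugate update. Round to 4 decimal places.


The posterior mean is a precision-weighted average of prior and data.
Post. prec. = 10 + 49 = 59
Post. mean = (0 + 98)/59 = 98/59 = 1.661

1.661


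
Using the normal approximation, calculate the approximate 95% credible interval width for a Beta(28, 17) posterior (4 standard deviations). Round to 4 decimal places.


Var(Beta) = 28*17/(45^2 * 46) = 0.0051
SD = 0.0715
Width ~ 4*SD = 0.2859

0.2859


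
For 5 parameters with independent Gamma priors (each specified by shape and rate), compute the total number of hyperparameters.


A Gamma prior has 2 hyperparameters per parameter.
Total = 5 * 2 = 10

10


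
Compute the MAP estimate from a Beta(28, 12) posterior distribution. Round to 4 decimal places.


MAP = mode of Beta distribution
= (alpha - 1)/(alpha + beta - 2)
= (28-1)/(28+12-2)
= 27/38 = 0.7105

0.7105


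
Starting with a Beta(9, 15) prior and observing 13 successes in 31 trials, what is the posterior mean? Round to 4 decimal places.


Posterior parameters: alpha = 9 + 13 = 22
beta = 15 + 18 = 33
Posterior mean = alpha / (alpha + beta) = 22 / 55
= 0.4

0.4


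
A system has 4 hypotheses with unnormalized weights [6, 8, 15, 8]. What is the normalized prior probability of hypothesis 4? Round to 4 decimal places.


The normalized prior is the weight divided by the total.
Total weight = 37
P(H4) = 8 / 37 = 0.2162

0.2162


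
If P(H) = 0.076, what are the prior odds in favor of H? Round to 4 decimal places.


Prior odds = P(H) / (1 - P(H))
= 0.076 / 0.924
= 0.0823

0.0823


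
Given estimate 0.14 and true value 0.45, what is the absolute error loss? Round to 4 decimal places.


Absolute error = |estimate - true|
= |-0.31| = 0.31

0.31


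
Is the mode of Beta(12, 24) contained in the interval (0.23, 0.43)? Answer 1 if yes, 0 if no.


Mode = (a-1)/(a+b-2) = 11/34 = 0.3235
Interval: (0.23, 0.43)
Contains mode? 1

1


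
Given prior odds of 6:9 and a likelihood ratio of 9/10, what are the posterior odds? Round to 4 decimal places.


Posterior odds = prior odds * LR
Prior odds = 6/9 = 0.6667
LR = 9/10 = 0.9
Posterior odds = 0.6667 * 0.9 = 0.6

0.6


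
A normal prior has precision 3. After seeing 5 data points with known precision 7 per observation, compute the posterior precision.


In the conjugate normal model, precisions add:
tau_posterior = tau_prior + n * tau_data
= 3 + 5*7 = 38

38


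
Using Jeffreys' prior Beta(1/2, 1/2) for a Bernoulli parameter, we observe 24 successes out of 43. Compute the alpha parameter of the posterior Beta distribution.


Conjugate update: Beta(0.5 + k, 0.5 + n - k).
k = 24, n - k = 19
Posterior alpha = 0.5 + k = 0.5 + 24 = 24.5

24.5


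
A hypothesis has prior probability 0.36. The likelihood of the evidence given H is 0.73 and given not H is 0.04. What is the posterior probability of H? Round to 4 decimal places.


Using Bayes' theorem:
P(E) = 0.36 * 0.73 + 0.64 * 0.04
P(E) = 0.2884
P(H|E) = (0.36 * 0.73) / 0.2884 = 0.9112

0.9112


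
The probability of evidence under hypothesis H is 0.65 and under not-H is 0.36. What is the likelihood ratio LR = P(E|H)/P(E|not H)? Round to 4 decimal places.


LR = 0.65 / 0.36
= 1.8056

1.8056


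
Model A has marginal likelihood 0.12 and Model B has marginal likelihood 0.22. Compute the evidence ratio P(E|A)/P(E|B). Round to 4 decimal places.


Evidence ratio = P(E|A) / P(E|B)
= 0.12 / 0.22
= 0.5455

0.5455


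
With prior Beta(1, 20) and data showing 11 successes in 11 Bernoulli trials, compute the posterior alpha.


Conjugate update: alpha_posterior = alpha_prior + k
= 1 + 11 = 12

12


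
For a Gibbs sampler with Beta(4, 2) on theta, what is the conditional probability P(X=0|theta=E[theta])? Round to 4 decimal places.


E[theta] = 4/(4+2) = 0.6667
P(X=0|theta) = 1 - theta = 0.3333

0.3333


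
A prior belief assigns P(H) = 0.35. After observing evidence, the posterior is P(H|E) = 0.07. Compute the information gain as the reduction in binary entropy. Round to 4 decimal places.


H(prior) = -0.35*log2(0.35) - 0.65*log2(0.65)
= 0.9341
H(post) = -0.07*log2(0.07) - 0.93*log2(0.93)
= 0.3659
IG = 0.9341 - 0.3659 = 0.5681

0.5681
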